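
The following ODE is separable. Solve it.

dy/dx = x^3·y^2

Separating variables and integrating:
-1/y = x^4/4 + C

General solution: y^-1 = (-1/4)x^4 + C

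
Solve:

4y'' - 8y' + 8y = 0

Characteristic equation: 4r² - 8r + 8 = 0
Divide by 4: r² - 2r + 2 = 0
Roots: r = 1 ± i (complex conjugates)
General solution: y = e^x(C₁cos(x) + C₂sin(x))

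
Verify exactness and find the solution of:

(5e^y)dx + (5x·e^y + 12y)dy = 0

Verify exactness: ∂M/∂y = ∂N/∂x ✓
Find F(x,y) such that ∂F/∂x = M, ∂F/∂y = N
Solution: 5x·e^y + 6y² = C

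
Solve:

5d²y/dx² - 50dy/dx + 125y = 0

Characteristic equation: 5r² - 50r + 125 = 0
Divide by 5: r² - 10r + 25 = 0
Factored: (r - 5)² = 0
Repeated root: r = 5
General solution: y = (C₁ + C₂x)e^(5x)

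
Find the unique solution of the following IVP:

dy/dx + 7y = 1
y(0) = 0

General solution: y = 1/7 + Ce^(-7x)
Applying y(0) = 0: C = 0 - 1/7 = -1/7
Particular solution: y = 1/7 - (1/7)e^(-7x)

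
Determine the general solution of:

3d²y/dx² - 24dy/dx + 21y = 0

Characteristic equation: 3r² - 24r + 21 = 0
Divide by 3: r² - 8r + 7 = 0
Roots: r = 7, 1 (distinct real)
General solution: y = C₁e^(7x) + C₂e^x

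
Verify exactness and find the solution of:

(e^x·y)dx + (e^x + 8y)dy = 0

Verify exactness: ∂M/∂y = ∂N/∂x ✓
Find F(x,y) such that ∂F/∂x = M, ∂F/∂y = N
Solution: e^x·y + 4y² = C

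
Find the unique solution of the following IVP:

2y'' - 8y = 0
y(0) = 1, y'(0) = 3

General solution: y = C₁e^(2x) + C₂e^(-2x)
Applying ICs: C₁ = 5/4, C₂ = -1/4
Particular solution: y = (5/4)e^(2x) - (1/4)e^(-2x)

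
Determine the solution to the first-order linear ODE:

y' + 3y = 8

Using integrating factor method:

General solution: y = 8/3 + Ce^(-3x)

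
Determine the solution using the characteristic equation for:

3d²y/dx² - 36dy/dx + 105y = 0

Characteristic equation: 3r² - 36r + 105 = 0
Divide by 3: r² - 12r + 35 = 0
Roots: r = 7, 5 (distinct real)
General solution: y = C₁e^(7x) + C₂e^(5x)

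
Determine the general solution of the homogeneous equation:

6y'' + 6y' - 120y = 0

Characteristic equation: 6r² + 6r - 120 = 0
Divide by 6: r² + r - 20 = 0
Roots: r = 4, -5 (distinct real)
General solution: y = C₁e^(4x) + C₂e^(-5x)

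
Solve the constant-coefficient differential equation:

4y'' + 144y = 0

Characteristic equation: 4r² + 144 = 0
Divide by 4: r² + 36 = 0
Roots: r = ±6i (complex conjugates)
General solution: y = C₁cos(6x) + C₂sin(6x)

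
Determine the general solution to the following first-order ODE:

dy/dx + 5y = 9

Using integrating factor method:

General solution: y = 9/5 + Ce^(-5x)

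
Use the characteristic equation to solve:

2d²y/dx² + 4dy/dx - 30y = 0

Characteristic equation: 2r² + 4r - 30 = 0
Divide by 2: r² + 2r - 15 = 0
Roots: r = 3, -5 (distinct real)
General solution: y = C₁e^(3x) + C₂e^(-5x)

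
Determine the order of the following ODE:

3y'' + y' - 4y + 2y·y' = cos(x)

The order is 2 (highest derivative is of order 2).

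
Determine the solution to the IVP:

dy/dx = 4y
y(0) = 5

General solution: y = Ce^(4x)
Applying IC y(0) = 5:
Particular solution: y = 5e^(4x)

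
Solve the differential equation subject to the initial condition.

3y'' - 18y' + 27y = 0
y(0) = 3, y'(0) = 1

General solution: y = (C₁ + C₂x)e^(3x)
Repeated root r = 3
Applying ICs: C₁ = 3, C₂ = -8
Particular solution: y = (3 - 8x)e^(3x)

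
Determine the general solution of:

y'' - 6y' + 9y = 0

Characteristic equation: r² - 6r + 9 = 0
Factored: (r - 3)² = 0
Repeated root: r = 3
General solution: y = (C₁ + C₂x)e^(3x)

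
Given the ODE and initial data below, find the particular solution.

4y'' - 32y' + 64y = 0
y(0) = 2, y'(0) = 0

General solution: y = (C₁ + C₂x)e^(4x)
Repeated root r = 4
Applying ICs: C₁ = 2, C₂ = -8
Particular solution: y = (2 - 8x)e^(4x)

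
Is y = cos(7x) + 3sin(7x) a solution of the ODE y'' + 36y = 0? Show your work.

Verification:
y'' = -49cos(7x) - 147sin(7x)
y'' + 36y ≠ 0 (frequency mismatch: got 49 instead of 36)

No, it is not a solution.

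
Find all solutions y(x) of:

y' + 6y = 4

Using integrating factor method:

General solution: y = 2/3 + Ce^(-6x)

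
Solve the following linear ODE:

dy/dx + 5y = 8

Using integrating factor method:

General solution: y = 8/5 + Ce^(-5x)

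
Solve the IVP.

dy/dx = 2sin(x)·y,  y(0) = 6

General solution: y = Ce^(-2cos(x))
Applying IC y(0) = 6:
Particular solution: y = 6e^(2(1-cos(x)))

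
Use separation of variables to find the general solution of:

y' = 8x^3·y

Separating variables and integrating:
ln|y| = 2x^4 + C

General solution: y = Ce^(2x^4)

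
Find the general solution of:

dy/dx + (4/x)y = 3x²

Using integrating factor method:

General solution: y = (3/7)x^3 + Cx^(-4)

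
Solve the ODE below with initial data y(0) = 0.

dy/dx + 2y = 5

General solution: y = 5/2 + Ce^(-2x)
Applying y(0) = 0: C = 0 - 5/2 = -5/2
Particular solution: y = 5/2 - (5/2)e^(-2x)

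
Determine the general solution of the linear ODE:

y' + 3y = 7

Using integrating factor method:

General solution: y = 7/3 + Ce^(-3x)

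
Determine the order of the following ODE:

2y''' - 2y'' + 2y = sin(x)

The order is 3 (highest derivative is of order 3).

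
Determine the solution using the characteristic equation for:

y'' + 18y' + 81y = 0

Characteristic equation: r² + 18r + 81 = 0
Factored: (r + 9)² = 0
Repeated root: r = -9
General solution: y = (C₁ + C₂x)e^(-9x)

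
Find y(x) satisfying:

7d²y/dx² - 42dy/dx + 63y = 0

Characteristic equation: 7r² - 42r + 63 = 0
Divide by 7: r² - 6r + 9 = 0
Factored: (r - 3)² = 0
Repeated root: r = 3
General solution: y = (C₁ + C₂x)e^(3x)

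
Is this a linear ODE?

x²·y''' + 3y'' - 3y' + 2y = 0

Yes. Linear (y and its derivatives appear to the first power only, no products of y terms)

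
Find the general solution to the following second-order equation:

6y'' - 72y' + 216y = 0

Characteristic equation: 6r² - 72r + 216 = 0
Divide by 6: r² - 12r + 36 = 0
Factored: (r - 6)² = 0
Repeated root: r = 6
General solution: y = (C₁ + C₂x)e^(6x)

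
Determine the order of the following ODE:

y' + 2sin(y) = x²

The order is 1 (highest derivative is of order 1).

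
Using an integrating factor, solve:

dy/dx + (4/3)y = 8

Using integrating factor method:

General solution: y = 6 + Ce^(-4x/3)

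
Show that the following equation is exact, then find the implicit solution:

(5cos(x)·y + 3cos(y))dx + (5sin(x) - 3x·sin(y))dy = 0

Verify exactness: ∂M/∂y = ∂N/∂x ✓
Find F(x,y) such that ∂F/∂x = M, ∂F/∂y = N
Solution: 5sin(x)·y + 3x·cos(y) = C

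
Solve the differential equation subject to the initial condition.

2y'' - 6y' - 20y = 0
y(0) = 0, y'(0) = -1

General solution: y = C₁e^(5x) + C₂e^(-2x)
Applying ICs: C₁ = -1/7, C₂ = 1/7
Particular solution: y = -(1/7)e^(5x) + (1/7)e^(-2x)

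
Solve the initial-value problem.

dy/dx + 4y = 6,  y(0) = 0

General solution: y = 3/2 + Ce^(-4x)
Applying y(0) = 0: C = 0 - 3/2 = -3/2
Particular solution: y = 3/2 - (3/2)e^(-4x)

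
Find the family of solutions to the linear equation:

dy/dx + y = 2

Using integrating factor method:

General solution: y = 2 + Ce^(-x)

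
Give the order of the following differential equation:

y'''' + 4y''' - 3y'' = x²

The order is 4 (highest derivative is of order 4).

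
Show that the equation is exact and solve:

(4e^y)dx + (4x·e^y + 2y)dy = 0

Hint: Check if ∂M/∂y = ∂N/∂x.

Verify exactness: ∂M/∂y = ∂N/∂x ✓
Find F(x,y) such that ∂F/∂x = M, ∂F/∂y = N
Solution: 4x·e^y + y² = C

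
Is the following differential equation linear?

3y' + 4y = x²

Yes. Linear (y and its derivatives appear to the first power only, no products of y terms)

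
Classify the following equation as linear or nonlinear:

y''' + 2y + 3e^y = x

Nonlinear (e^y is nonlinear in y)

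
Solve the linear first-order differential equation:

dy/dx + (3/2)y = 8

Using integrating factor method:

General solution: y = 16/3 + Ce^(-3x/2)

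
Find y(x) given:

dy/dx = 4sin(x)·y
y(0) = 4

General solution: y = Ce^(-4cos(x))
Applying IC y(0) = 4:
Particular solution: y = 4e^(4(1-cos(x)))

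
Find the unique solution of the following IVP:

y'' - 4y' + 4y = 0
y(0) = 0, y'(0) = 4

General solution: y = (C₁ + C₂x)e^(2x)
Repeated root r = 2
Applying ICs: C₁ = 0, C₂ = 4
Particular solution: y = 4xe^(2x)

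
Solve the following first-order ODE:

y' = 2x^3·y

Separating variables and integrating:
ln|y| = x^4/2 + C

General solution: y = Ce^(x^4/2)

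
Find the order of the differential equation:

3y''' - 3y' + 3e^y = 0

The order is 3 (highest derivative is of order 3).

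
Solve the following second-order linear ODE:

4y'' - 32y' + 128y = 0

Characteristic equation: 4r² - 32r + 128 = 0
Divide by 4: r² - 8r + 32 = 0
Roots: r = 4 ± 4i (complex conjugates)
General solution: y = e^(4x)(C₁cos(4x) + C₂sin(4x))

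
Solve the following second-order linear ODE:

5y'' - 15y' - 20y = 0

Characteristic equation: 5r² - 15r - 20 = 0
Divide by 5: r² - 3r - 4 = 0
Roots: r = 4, -1 (distinct real)
General solution: y = C₁e^(4x) + C₂e^(-x)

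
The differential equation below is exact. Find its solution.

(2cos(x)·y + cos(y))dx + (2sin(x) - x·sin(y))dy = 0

Verify exactness: ∂M/∂y = ∂N/∂x ✓
Find F(x,y) such that ∂F/∂x = M, ∂F/∂y = N
Solution: 2sin(x)·y + x·cos(y) = C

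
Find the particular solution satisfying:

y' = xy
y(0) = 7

General solution: y = Ce^(x²/2)
Applying IC y(0) = 7:
Particular solution: y = 7e^(x²/2)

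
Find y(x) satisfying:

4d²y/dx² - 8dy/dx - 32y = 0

Characteristic equation: 4r² - 8r - 32 = 0
Divide by 4: r² - 2r - 8 = 0
Roots: r = 4, -2 (distinct real)
General solution: y = C₁e^(4x) + C₂e^(-2x)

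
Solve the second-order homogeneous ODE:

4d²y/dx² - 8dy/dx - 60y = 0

Characteristic equation: 4r² - 8r - 60 = 0
Divide by 4: r² - 2r - 15 = 0
Roots: r = 5, -3 (distinct real)
General solution: y = C₁e^(5x) + C₂e^(-3x)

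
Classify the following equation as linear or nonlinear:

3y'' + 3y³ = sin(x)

Nonlinear (y³ term)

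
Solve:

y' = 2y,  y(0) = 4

General solution: y = Ce^(2x)
Applying IC y(0) = 4:
Particular solution: y = 4e^(2x)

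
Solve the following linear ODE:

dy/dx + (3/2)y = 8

Using integrating factor method:

General solution: y = 16/3 + Ce^(-3x/2)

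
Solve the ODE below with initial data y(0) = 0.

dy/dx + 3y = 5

General solution: y = 5/3 + Ce^(-3x)
Applying y(0) = 0: C = 0 - 5/3 = -5/3
Particular solution: y = 5/3 - (5/3)e^(-3x)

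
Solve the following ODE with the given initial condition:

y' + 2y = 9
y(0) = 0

General solution: y = 9/2 + Ce^(-2x)
Applying y(0) = 0: C = 0 - 9/2 = -9/2
Particular solution: y = 9/2 - (9/2)e^(-2x)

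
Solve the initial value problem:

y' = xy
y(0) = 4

General solution: y = Ce^(x²/2)
Applying IC y(0) = 4:
Particular solution: y = 4e^(x²/2)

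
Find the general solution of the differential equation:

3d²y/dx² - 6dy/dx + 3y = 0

Characteristic equation: 3r² - 6r + 3 = 0
Divide by 3: r² - 2r + 1 = 0
Factored: (r - 1)² = 0
Repeated root: r = 1
General solution: y = (C₁ + C₂x)e^x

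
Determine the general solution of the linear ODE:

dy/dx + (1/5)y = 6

Using integrating factor method:

General solution: y = 30 + Ce^(-x/5)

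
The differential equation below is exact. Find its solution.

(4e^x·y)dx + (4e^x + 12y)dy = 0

Verify exactness: ∂M/∂y = ∂N/∂x ✓
Find F(x,y) such that ∂F/∂x = M, ∂F/∂y = N
Solution: 4e^x·y + 6y² = C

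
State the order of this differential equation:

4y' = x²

The order is 1 (highest derivative is of order 1).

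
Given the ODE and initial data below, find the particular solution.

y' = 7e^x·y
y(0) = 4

General solution: y = Ce^(7e^x)
Applying IC y(0) = 4:
Particular solution: y = 4e^(7(e^x - 1))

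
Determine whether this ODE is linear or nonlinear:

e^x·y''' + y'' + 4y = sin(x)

Linear (y and its derivatives appear to the first power only, no products of y terms)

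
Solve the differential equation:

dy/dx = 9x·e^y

Separating variables and integrating:
-e^(-y) = 9x²/2 + C

General solution: y = -ln(C - 9x²/2)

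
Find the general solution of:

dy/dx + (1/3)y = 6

Using integrating factor method:

General solution: y = 18 + Ce^(-x/3)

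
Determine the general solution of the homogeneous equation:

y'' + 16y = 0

Characteristic equation: r² + 16 = 0
Roots: r = ±4i (complex conjugates)
General solution: y = C₁cos(4x) + C₂sin(4x)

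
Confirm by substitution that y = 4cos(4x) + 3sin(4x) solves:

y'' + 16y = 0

Verification:
y'' = -64cos(4x) - 48sin(4x)
y'' + 16y = 0 ✓

Yes, it is a solution.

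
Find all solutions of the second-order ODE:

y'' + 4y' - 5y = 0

Characteristic equation: r² + 4r - 5 = 0
Roots: r = 1, -5 (distinct real)
General solution: y = C₁e^x + C₂e^(-5x)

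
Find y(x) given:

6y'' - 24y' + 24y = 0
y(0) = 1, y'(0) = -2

General solution: y = (C₁ + C₂x)e^(2x)
Repeated root r = 2
Applying ICs: C₁ = 1, C₂ = -4
Particular solution: y = (1 - 4x)e^(2x)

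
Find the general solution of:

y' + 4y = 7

Using integrating factor method:

General solution: y = 7/4 + Ce^(-4x)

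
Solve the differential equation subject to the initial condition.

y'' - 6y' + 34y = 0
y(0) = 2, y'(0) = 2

General solution: y = e^(3x)(C₁cos(5x) + C₂sin(5x))
Complex roots r = 3 ± 5i
Applying ICs: C₁ = 2, C₂ = -4/5
Particular solution: y = e^(3x)(2cos(5x) - (4/5)sin(5x))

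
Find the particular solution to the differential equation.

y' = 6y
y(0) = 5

General solution: y = Ce^(6x)
Applying IC y(0) = 5:
Particular solution: y = 5e^(6x)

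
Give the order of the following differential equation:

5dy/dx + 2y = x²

The order is 1 (highest derivative is of order 1).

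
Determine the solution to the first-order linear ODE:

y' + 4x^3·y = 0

Using integrating factor method:

General solution: y = Ce^(-x^4)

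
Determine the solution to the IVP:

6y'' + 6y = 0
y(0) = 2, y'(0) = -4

General solution: y = C₁cos(x) + C₂sin(x)
Complex roots r = ±i
Applying ICs: C₁ = 2, C₂ = -4
Particular solution: y = 2cos(x) - 4sin(x)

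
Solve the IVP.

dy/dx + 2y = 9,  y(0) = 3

General solution: y = 9/2 + Ce^(-2x)
Applying y(0) = 3: C = 3 - 9/2 = -3/2
Particular solution: y = 9/2 - (3/2)e^(-2x)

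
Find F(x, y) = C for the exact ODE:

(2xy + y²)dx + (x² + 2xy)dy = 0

Verify exactness: ∂M/∂y = ∂N/∂x ✓
Find F(x,y) such that ∂F/∂x = M, ∂F/∂y = N
Solution: x²y + xy² = C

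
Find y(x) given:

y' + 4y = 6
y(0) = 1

General solution: y = 3/2 + Ce^(-4x)
Applying y(0) = 1: C = 1 - 3/2 = -1/2
Particular solution: y = 3/2 - (1/2)e^(-4x)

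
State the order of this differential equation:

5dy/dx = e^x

The order is 1 (highest derivative is of order 1).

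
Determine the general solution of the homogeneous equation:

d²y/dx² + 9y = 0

Characteristic equation: r² + 9 = 0
Roots: r = ±3i (complex conjugates)
General solution: y = C₁cos(3x) + C₂sin(3x)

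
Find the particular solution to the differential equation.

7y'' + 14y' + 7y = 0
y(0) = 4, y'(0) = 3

General solution: y = (C₁ + C₂x)e^(-x)
Repeated root r = -1
Applying ICs: C₁ = 4, C₂ = 7
Particular solution: y = (4 + 7x)e^(-x)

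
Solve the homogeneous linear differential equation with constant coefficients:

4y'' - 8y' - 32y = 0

Characteristic equation: 4r² - 8r - 32 = 0
Divide by 4: r² - 2r - 8 = 0
Roots: r = 4, -2 (distinct real)
General solution: y = C₁e^(4x) + C₂e^(-2x)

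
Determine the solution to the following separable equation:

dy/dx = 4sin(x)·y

Separating variables and integrating:
ln|y| = -4cos(x) + C

General solution: y = Ce^(-4cos(x))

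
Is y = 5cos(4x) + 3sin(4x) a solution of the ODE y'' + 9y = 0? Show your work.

Verification:
y'' = -80cos(4x) - 48sin(4x)
y'' + 9y ≠ 0 (frequency mismatch: got 16 instead of 9)

No, it is not a solution.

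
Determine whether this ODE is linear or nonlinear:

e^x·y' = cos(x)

Linear (y and its derivatives appear to the first power only, no products of y terms)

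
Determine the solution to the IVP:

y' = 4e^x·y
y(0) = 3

General solution: y = Ce^(4e^x)
Applying IC y(0) = 3:
Particular solution: y = 3e^(4(e^x - 1))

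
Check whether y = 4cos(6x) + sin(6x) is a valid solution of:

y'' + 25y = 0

Verification:
y'' = -144cos(6x) - 36sin(6x)
y'' + 25y ≠ 0 (frequency mismatch: got 36 instead of 25)

No, it is not a solution.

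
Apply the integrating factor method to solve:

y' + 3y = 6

Using integrating factor method:

General solution: y = 2 + Ce^(-3x)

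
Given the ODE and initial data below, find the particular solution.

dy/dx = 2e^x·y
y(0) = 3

General solution: y = Ce^(2e^x)
Applying IC y(0) = 3:
Particular solution: y = 3e^(2(e^x - 1))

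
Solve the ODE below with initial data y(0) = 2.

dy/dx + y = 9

General solution: y = 9 + Ce^(-x)
Applying y(0) = 2: C = 2 - 9 = -7
Particular solution: y = 9 - 7e^(-x)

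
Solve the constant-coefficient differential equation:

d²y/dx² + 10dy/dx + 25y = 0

Characteristic equation: r² + 10r + 25 = 0
Factored: (r + 5)² = 0
Repeated root: r = -5
General solution: y = (C₁ + C₂x)e^(-5x)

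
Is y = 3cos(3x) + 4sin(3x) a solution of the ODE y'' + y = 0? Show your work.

Verification:
y'' = -27cos(3x) - 36sin(3x)
y'' + y ≠ 0 (frequency mismatch: got 9 instead of 1)

No, it is not a solution.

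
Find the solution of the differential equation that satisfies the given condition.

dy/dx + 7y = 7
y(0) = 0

General solution: y = 1 + Ce^(-7x)
Applying y(0) = 0: C = 0 - 1 = -1
Particular solution: y = 1 - e^(-7x)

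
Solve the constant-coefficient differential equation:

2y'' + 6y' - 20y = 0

Characteristic equation: 2r² + 6r - 20 = 0
Divide by 2: r² + 3r - 10 = 0
Roots: r = 2, -5 (distinct real)
General solution: y = C₁e^(2x) + C₂e^(-5x)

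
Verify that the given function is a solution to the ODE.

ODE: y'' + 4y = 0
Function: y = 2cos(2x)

Verification:
y'' = -8cos(2x)
y'' + 4y = 0 ✓

Yes, it is a solution.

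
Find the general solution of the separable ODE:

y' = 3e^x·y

Separating variables and integrating:
ln|y| = 3e^x + C

General solution: y = Ce^(3e^x)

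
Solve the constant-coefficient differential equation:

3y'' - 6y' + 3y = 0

Characteristic equation: 3r² - 6r + 3 = 0
Divide by 3: r² - 2r + 1 = 0
Factored: (r - 1)² = 0
Repeated root: r = 1
General solution: y = (C₁ + C₂x)e^x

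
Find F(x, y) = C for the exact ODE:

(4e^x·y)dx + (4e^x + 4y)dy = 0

Verify exactness: ∂M/∂y = ∂N/∂x ✓
Find F(x,y) such that ∂F/∂x = M, ∂F/∂y = N
Solution: 4e^x·y + 2y² = C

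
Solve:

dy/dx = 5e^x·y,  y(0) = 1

General solution: y = Ce^(5e^x)
Applying IC y(0) = 1:
Particular solution: y = e^(5(e^x - 1))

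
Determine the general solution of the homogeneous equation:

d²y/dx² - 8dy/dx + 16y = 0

Characteristic equation: r² - 8r + 16 = 0
Factored: (r - 4)² = 0
Repeated root: r = 4
General solution: y = (C₁ + C₂x)e^(4x)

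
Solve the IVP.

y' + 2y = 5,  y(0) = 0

General solution: y = 5/2 + Ce^(-2x)
Applying y(0) = 0: C = 0 - 5/2 = -5/2
Particular solution: y = 5/2 - (5/2)e^(-2x)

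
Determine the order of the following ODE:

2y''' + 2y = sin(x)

The order is 3 (highest derivative is of order 3).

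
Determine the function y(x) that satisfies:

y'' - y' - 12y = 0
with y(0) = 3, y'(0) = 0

General solution: y = C₁e^(4x) + C₂e^(-3x)
Applying ICs: C₁ = 9/7, C₂ = 12/7
Particular solution: y = (9/7)e^(4x) + (12/7)e^(-3x)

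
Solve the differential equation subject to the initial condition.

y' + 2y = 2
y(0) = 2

General solution: y = 1 + Ce^(-2x)
Applying y(0) = 2: C = 2 - 1 = 1
Particular solution: y = 1 + e^(-2x)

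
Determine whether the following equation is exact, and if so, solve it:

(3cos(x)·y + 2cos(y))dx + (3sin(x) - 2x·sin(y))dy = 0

Verify exactness: ∂M/∂y = ∂N/∂x ✓
Find F(x,y) such that ∂F/∂x = M, ∂F/∂y = N
Solution: 3sin(x)·y + 2x·cos(y) = C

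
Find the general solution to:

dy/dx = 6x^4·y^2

Separating variables and integrating:
-1/y = 6x^5/5 + C

General solution: y^-1 = (-6/5)x^5 + C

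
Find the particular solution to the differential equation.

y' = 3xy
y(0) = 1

General solution: y = Ce^(3x²/2)
Applying IC y(0) = 1:
Particular solution: y = e^(3x²/2)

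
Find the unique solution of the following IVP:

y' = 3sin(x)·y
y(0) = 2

General solution: y = Ce^(-3cos(x))
Applying IC y(0) = 2:
Particular solution: y = 2e^(3(1-cos(x)))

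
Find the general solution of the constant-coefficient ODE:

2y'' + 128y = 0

Characteristic equation: 2r² + 128 = 0
Divide by 2: r² + 64 = 0
Roots: r = ±8i (complex conjugates)
General solution: y = C₁cos(8x) + C₂sin(8x)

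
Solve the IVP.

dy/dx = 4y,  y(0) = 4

General solution: y = Ce^(4x)
Applying IC y(0) = 4:
Particular solution: y = 4e^(4x)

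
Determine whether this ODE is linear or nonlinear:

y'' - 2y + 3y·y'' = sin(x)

Nonlinear (y·y'' term)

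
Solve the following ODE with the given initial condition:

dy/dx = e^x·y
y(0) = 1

General solution: y = Ce^(e^x)
Applying IC y(0) = 1:
Particular solution: y = e^(e^x - 1)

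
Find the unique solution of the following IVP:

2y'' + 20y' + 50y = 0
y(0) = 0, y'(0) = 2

General solution: y = (C₁ + C₂x)e^(-5x)
Repeated root r = -5
Applying ICs: C₁ = 0, C₂ = 2
Particular solution: y = 2xe^(-5x)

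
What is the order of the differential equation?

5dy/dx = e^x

The order is 1 (highest derivative is of order 1).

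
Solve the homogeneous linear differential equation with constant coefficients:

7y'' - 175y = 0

Characteristic equation: 7r² - 175 = 0
Divide by 7: r² - 25 = 0
Roots: r = 5, -5 (distinct real)
General solution: y = C₁e^(5x) + C₂e^(-5x)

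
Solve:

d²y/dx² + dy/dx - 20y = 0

Characteristic equation: r² + r - 20 = 0
Roots: r = 4, -5 (distinct real)
General solution: y = C₁e^(4x) + C₂e^(-5x)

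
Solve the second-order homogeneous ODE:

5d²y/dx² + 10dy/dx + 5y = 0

Characteristic equation: 5r² + 10r + 5 = 0
Divide by 5: r² + 2r + 1 = 0
Factored: (r + 1)² = 0
Repeated root: r = -1
General solution: y = (C₁ + C₂x)e^(-x)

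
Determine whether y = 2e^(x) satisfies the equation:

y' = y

Verification:
y = 2e^(x)
y' = 2e^(x)
y = 2e^(x)
y' = y ✓

Yes, it is a solution.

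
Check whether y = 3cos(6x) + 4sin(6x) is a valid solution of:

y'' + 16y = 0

Verification:
y'' = -108cos(6x) - 144sin(6x)
y'' + 16y ≠ 0 (frequency mismatch: got 36 instead of 16)

No, it is not a solution.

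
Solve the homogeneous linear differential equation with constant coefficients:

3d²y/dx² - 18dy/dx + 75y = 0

Characteristic equation: 3r² - 18r + 75 = 0
Divide by 3: r² - 6r + 25 = 0
Roots: r = 3 ± 4i (complex conjugates)
General solution: y = e^(3x)(C₁cos(4x) + C₂sin(4x))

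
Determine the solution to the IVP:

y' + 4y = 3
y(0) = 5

General solution: y = 3/4 + Ce^(-4x)
Applying y(0) = 5: C = 5 - 3/4 = 17/4
Particular solution: y = 3/4 + (17/4)e^(-4x)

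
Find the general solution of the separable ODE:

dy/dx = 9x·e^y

Separating variables and integrating:
-e^(-y) = 9x²/2 + C

General solution: y = -ln(C - 9x²/2)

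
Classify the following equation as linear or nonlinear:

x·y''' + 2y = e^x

Linear (y and its derivatives appear to the first power only, no products of y terms)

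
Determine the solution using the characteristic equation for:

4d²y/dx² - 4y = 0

Characteristic equation: 4r² - 4 = 0
Divide by 4: r² - 1 = 0
Roots: r = 1, -1 (distinct real)
General solution: y = C₁e^x + C₂e^(-x)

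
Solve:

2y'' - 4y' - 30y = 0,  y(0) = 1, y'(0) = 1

General solution: y = C₁e^(5x) + C₂e^(-3x)
Applying ICs: C₁ = 1/2, C₂ = 1/2
Particular solution: y = (1/2)e^(5x) + (1/2)e^(-3x)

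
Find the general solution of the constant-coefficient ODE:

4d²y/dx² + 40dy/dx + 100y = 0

Characteristic equation: 4r² + 40r + 100 = 0
Divide by 4: r² + 10r + 25 = 0
Factored: (r + 5)² = 0
Repeated root: r = -5
General solution: y = (C₁ + C₂x)e^(-5x)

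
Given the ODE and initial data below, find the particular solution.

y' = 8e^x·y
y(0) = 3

General solution: y = Ce^(8e^x)
Applying IC y(0) = 3:
Particular solution: y = 3e^(8(e^x - 1))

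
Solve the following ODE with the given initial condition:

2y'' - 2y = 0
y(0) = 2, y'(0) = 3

General solution: y = C₁e^x + C₂e^(-x)
Applying ICs: C₁ = 5/2, C₂ = -1/2
Particular solution: y = (5/2)e^x - (1/2)e^(-x)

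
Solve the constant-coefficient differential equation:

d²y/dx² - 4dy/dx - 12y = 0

Characteristic equation: r² - 4r - 12 = 0
Roots: r = 6, -2 (distinct real)
General solution: y = C₁e^(6x) + C₂e^(-2x)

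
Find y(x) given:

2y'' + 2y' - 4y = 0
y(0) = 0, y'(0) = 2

General solution: y = C₁e^x + C₂e^(-2x)
Applying ICs: C₁ = 2/3, C₂ = -2/3
Particular solution: y = (2/3)e^x - (2/3)e^(-2x)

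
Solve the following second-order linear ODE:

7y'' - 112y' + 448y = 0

Characteristic equation: 7r² - 112r + 448 = 0
Divide by 7: r² - 16r + 64 = 0
Factored: (r - 8)² = 0
Repeated root: r = 8
General solution: y = (C₁ + C₂x)e^(8x)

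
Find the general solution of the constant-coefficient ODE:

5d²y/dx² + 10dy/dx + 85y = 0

Characteristic equation: 5r² + 10r + 85 = 0
Divide by 5: r² + 2r + 17 = 0
Roots: r = -1 ± 4i (complex conjugates)
General solution: y = e^(-x)(C₁cos(4x) + C₂sin(4x))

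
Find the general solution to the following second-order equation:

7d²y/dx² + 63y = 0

Characteristic equation: 7r² + 63 = 0
Divide by 7: r² + 9 = 0
Roots: r = ±3i (complex conjugates)
General solution: y = C₁cos(3x) + C₂sin(3x)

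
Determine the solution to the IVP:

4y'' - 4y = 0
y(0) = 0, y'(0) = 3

General solution: y = C₁e^x + C₂e^(-x)
Applying ICs: C₁ = 3/2, C₂ = -3/2
Particular solution: y = (3/2)e^x - (3/2)e^(-x)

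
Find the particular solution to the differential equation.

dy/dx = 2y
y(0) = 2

General solution: y = Ce^(2x)
Applying IC y(0) = 2:
Particular solution: y = 2e^(2x)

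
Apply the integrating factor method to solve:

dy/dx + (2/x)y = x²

Using integrating factor method:

General solution: y = (1/5)x^3 + Cx^(-2)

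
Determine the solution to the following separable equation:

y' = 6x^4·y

Separating variables and integrating:
ln|y| = 6x^5/5 + C

General solution: y = Ce^(6x^5/5)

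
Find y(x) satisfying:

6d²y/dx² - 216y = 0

Characteristic equation: 6r² - 216 = 0
Divide by 6: r² - 36 = 0
Roots: r = 6, -6 (distinct real)
General solution: y = C₁e^(6x) + C₂e^(-6x)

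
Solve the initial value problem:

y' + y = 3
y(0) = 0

General solution: y = 3 + Ce^(-x)
Applying y(0) = 0: C = 0 - 3 = -3
Particular solution: y = 3 - 3e^(-x)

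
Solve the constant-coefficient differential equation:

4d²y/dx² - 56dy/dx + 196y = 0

Characteristic equation: 4r² - 56r + 196 = 0
Divide by 4: r² - 14r + 49 = 0
Factored: (r - 7)² = 0
Repeated root: r = 7
General solution: y = (C₁ + C₂x)e^(7x)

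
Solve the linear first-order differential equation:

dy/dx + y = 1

Using integrating factor method:

General solution: y = 1 + Ce^(-x)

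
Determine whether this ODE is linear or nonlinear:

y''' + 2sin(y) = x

Nonlinear (sin(y) is nonlinear in y)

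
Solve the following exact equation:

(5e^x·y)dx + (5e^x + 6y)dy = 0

Verify exactness: ∂M/∂y = ∂N/∂x ✓
Find F(x,y) such that ∂F/∂x = M, ∂F/∂y = N
Solution: 5e^x·y + 3y² = C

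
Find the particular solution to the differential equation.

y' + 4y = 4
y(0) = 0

General solution: y = 1 + Ce^(-4x)
Applying y(0) = 0: C = 0 - 1 = -1
Particular solution: y = 1 - e^(-4x)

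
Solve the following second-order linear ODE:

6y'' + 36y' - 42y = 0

Characteristic equation: 6r² + 36r - 42 = 0
Divide by 6: r² + 6r - 7 = 0
Roots: r = 1, -7 (distinct real)
General solution: y = C₁e^x + C₂e^(-7x)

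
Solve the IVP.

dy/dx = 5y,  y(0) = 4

General solution: y = Ce^(5x)
Applying IC y(0) = 4:
Particular solution: y = 4e^(5x)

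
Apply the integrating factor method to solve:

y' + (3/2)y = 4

Using integrating factor method:

General solution: y = 8/3 + Ce^(-3x/2)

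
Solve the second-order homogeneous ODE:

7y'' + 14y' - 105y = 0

Characteristic equation: 7r² + 14r - 105 = 0
Divide by 7: r² + 2r - 15 = 0
Roots: r = 3, -5 (distinct real)
General solution: y = C₁e^(3x) + C₂e^(-5x)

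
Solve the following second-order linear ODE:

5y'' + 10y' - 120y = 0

Characteristic equation: 5r² + 10r - 120 = 0
Divide by 5: r² + 2r - 24 = 0
Roots: r = 4, -6 (distinct real)
General solution: y = C₁e^(4x) + C₂e^(-6x)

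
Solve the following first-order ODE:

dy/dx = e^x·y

Separating variables and integrating:
ln|y| = e^x + C

General solution: y = Ce^(e^x)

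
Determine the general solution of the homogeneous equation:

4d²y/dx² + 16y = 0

Characteristic equation: 4r² + 16 = 0
Divide by 4: r² + 4 = 0
Roots: r = ±2i (complex conjugates)
General solution: y = C₁cos(2x) + C₂sin(2x)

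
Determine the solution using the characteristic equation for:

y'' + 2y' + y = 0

Characteristic equation: r² + 2r + 1 = 0
Factored: (r + 1)² = 0
Repeated root: r = -1
General solution: y = (C₁ + C₂x)e^(-x)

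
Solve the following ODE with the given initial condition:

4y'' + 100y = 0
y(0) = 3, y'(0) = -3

General solution: y = C₁cos(5x) + C₂sin(5x)
Complex roots r = ±5i
Applying ICs: C₁ = 3, C₂ = -3/5
Particular solution: y = 3cos(5x) - (3/5)sin(5x)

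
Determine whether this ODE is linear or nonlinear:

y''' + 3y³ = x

Nonlinear (y³ term)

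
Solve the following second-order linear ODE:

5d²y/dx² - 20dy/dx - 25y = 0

Characteristic equation: 5r² - 20r - 25 = 0
Divide by 5: r² - 4r - 5 = 0
Roots: r = 5, -1 (distinct real)
General solution: y = C₁e^(5x) + C₂e^(-x)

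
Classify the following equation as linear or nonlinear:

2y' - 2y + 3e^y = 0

Nonlinear (e^y is nonlinear in y)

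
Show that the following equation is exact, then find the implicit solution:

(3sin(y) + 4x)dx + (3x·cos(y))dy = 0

Verify exactness: ∂M/∂y = ∂N/∂x ✓
Find F(x,y) such that ∂F/∂x = M, ∂F/∂y = N
Solution: 3x·sin(y) + 2x² = C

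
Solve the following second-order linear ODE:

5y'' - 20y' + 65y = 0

Characteristic equation: 5r² - 20r + 65 = 0
Divide by 5: r² - 4r + 13 = 0
Roots: r = 2 ± 3i (complex conjugates)
General solution: y = e^(2x)(C₁cos(3x) + C₂sin(3x))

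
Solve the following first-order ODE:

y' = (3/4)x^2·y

Separating variables and integrating:
ln|y| = x^3/4 + C

General solution: y = Ce^(x^3/4)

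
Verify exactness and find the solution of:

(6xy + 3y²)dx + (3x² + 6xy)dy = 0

Verify exactness: ∂M/∂y = ∂N/∂x ✓
Find F(x,y) such that ∂F/∂x = M, ∂F/∂y = N
Solution: 3x²y + 3xy² = C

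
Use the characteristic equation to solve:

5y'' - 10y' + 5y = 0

Characteristic equation: 5r² - 10r + 5 = 0
Divide by 5: r² - 2r + 1 = 0
Factored: (r - 1)² = 0
Repeated root: r = 1
General solution: y = (C₁ + C₂x)e^x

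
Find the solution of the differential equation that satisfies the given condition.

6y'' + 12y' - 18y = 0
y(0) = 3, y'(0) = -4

General solution: y = C₁e^x + C₂e^(-3x)
Applying ICs: C₁ = 5/4, C₂ = 7/4
Particular solution: y = (5/4)e^x + (7/4)e^(-3x)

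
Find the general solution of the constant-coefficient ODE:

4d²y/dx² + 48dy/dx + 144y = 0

Characteristic equation: 4r² + 48r + 144 = 0
Divide by 4: r² + 12r + 36 = 0
Factored: (r + 6)² = 0
Repeated root: r = -6
General solution: y = (C₁ + C₂x)e^(-6x)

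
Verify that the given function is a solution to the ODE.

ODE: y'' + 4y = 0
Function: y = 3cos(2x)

Verification:
y'' = -12cos(2x)
y'' + 4y = 0 ✓

Yes, it is a solution.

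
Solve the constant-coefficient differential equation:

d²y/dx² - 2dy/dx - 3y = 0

Characteristic equation: r² - 2r - 3 = 0
Roots: r = 3, -1 (distinct real)
General solution: y = C₁e^(3x) + C₂e^(-x)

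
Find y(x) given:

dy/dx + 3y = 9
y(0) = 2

General solution: y = 3 + Ce^(-3x)
Applying y(0) = 2: C = 2 - 3 = -1
Particular solution: y = 3 - e^(-3x)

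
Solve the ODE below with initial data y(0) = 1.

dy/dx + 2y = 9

General solution: y = 9/2 + Ce^(-2x)
Applying y(0) = 1: C = 1 - 9/2 = -7/2
Particular solution: y = 9/2 - (7/2)e^(-2x)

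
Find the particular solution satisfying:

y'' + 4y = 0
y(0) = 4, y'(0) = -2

General solution: y = C₁cos(2x) + C₂sin(2x)
Complex roots r = ±2i
Applying ICs: C₁ = 4, C₂ = -1
Particular solution: y = 4cos(2x) - sin(2x)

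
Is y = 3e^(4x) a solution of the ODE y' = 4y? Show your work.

Verification:
y = 3e^(4x)
y' = 12e^(4x)
4y = 12e^(4x)
y' = 4y ✓

Yes, it is a solution.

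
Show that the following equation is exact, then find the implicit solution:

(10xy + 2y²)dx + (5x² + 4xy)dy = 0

Verify exactness: ∂M/∂y = ∂N/∂x ✓
Find F(x,y) such that ∂F/∂x = M, ∂F/∂y = N
Solution: 5x²y + 2xy² = C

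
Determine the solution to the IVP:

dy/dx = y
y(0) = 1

General solution: y = Ce^x
Applying IC y(0) = 1:
Particular solution: y = e^x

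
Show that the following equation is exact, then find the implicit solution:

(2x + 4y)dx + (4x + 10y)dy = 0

Verify exactness: ∂M/∂y = ∂N/∂x ✓
Find F(x,y) such that ∂F/∂x = M, ∂F/∂y = N
Solution: x² + 4xy + 5y² = C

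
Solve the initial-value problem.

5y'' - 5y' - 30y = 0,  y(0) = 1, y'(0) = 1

General solution: y = C₁e^(3x) + C₂e^(-2x)
Applying ICs: C₁ = 3/5, C₂ = 2/5
Particular solution: y = (3/5)e^(3x) + (2/5)e^(-2x)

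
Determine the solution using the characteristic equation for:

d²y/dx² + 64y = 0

Characteristic equation: r² + 64 = 0
Roots: r = ±8i (complex conjugates)
General solution: y = C₁cos(8x) + C₂sin(8x)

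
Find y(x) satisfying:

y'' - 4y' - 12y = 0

Characteristic equation: r² - 4r - 12 = 0
Roots: r = 6, -2 (distinct real)
General solution: y = C₁e^(6x) + C₂e^(-2x)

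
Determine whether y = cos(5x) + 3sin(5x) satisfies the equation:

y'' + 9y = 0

Verification:
y'' = -25cos(5x) - 75sin(5x)
y'' + 9y ≠ 0 (frequency mismatch: got 25 instead of 9)

No, it is not a solution.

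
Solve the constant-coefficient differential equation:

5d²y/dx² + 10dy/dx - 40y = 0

Characteristic equation: 5r² + 10r - 40 = 0
Divide by 5: r² + 2r - 8 = 0
Roots: r = 2, -4 (distinct real)
General solution: y = C₁e^(2x) + C₂e^(-4x)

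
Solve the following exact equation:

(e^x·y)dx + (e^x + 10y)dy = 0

Verify exactness: ∂M/∂y = ∂N/∂x ✓
Find F(x,y) such that ∂F/∂x = M, ∂F/∂y = N
Solution: e^x·y + 5y² = C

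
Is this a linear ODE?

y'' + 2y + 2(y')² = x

No. Nonlinear ((y')² term)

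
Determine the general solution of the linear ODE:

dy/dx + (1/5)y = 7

Using integrating factor method:

General solution: y = 35 + Ce^(-x/5)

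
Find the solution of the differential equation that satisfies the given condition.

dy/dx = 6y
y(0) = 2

General solution: y = Ce^(6x)
Applying IC y(0) = 2:
Particular solution: y = 2e^(6x)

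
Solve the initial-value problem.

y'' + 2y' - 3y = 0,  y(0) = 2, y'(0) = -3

General solution: y = C₁e^x + C₂e^(-3x)
Applying ICs: C₁ = 3/4, C₂ = 5/4
Particular solution: y = (3/4)e^x + (5/4)e^(-3x)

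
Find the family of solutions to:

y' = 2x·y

Separating variables and integrating:
ln|y| = x^2 + C

General solution: y = Ce^(x^2)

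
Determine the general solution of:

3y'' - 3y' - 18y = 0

Characteristic equation: 3r² - 3r - 18 = 0
Divide by 3: r² - r - 6 = 0
Roots: r = 3, -2 (distinct real)
General solution: y = C₁e^(3x) + C₂e^(-2x)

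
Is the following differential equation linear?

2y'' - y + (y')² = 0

No. Nonlinear ((y')² term)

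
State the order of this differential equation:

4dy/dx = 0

The order is 1 (highest derivative is of order 1).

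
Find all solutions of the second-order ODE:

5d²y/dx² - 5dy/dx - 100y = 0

Characteristic equation: 5r² - 5r - 100 = 0
Divide by 5: r² - r - 20 = 0
Roots: r = 5, -4 (distinct real)
General solution: y = C₁e^(5x) + C₂e^(-4x)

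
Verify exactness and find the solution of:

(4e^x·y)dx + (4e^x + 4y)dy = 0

Verify exactness: ∂M/∂y = ∂N/∂x ✓
Find F(x,y) such that ∂F/∂x = M, ∂F/∂y = N
Solution: 4e^x·y + 2y² = C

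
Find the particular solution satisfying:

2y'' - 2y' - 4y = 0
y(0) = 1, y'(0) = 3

General solution: y = C₁e^(2x) + C₂e^(-x)
Applying ICs: C₁ = 4/3, C₂ = -1/3
Particular solution: y = (4/3)e^(2x) - (1/3)e^(-x)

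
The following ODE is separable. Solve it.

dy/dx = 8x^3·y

Separating variables and integrating:
ln|y| = 2x^4 + C

General solution: y = Ce^(2x^4)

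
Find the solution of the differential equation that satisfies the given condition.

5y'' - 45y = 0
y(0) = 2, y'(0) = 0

General solution: y = C₁e^(3x) + C₂e^(-3x)
Applying ICs: C₁ = 1, C₂ = 1
Particular solution: y = e^(3x) + e^(-3x)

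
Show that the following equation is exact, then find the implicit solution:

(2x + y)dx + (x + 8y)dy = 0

Verify exactness: ∂M/∂y = ∂N/∂x ✓
Find F(x,y) such that ∂F/∂x = M, ∂F/∂y = N
Solution: x² + xy + 4y² = C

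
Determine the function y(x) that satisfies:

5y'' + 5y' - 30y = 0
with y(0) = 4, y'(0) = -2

General solution: y = C₁e^(2x) + C₂e^(-3x)
Applying ICs: C₁ = 2, C₂ = 2
Particular solution: y = 2e^(2x) + 2e^(-3x)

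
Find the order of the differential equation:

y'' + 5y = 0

The order is 2 (highest derivative is of order 2).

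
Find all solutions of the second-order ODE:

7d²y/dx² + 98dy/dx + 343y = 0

Characteristic equation: 7r² + 98r + 343 = 0
Divide by 7: r² + 14r + 49 = 0
Factored: (r + 7)² = 0
Repeated root: r = -7
General solution: y = (C₁ + C₂x)e^(-7x)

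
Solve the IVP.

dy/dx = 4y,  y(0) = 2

General solution: y = Ce^(4x)
Applying IC y(0) = 2:
Particular solution: y = 2e^(4x)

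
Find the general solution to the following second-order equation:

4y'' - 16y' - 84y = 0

Characteristic equation: 4r² - 16r - 84 = 0
Divide by 4: r² - 4r - 21 = 0
Roots: r = 7, -3 (distinct real)
General solution: y = C₁e^(7x) + C₂e^(-3x)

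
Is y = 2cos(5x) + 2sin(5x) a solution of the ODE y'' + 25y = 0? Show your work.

Verification:
y'' = -50cos(5x) - 50sin(5x)
y'' + 25y = 0 ✓

Yes, it is a solution.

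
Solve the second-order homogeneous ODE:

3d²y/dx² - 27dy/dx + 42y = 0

Characteristic equation: 3r² - 27r + 42 = 0
Divide by 3: r² - 9r + 14 = 0
Roots: r = 7, 2 (distinct real)
General solution: y = C₁e^(7x) + C₂e^(2x)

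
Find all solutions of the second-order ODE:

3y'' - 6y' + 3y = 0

Characteristic equation: 3r² - 6r + 3 = 0
Divide by 3: r² - 2r + 1 = 0
Factored: (r - 1)² = 0
Repeated root: r = 1
General solution: y = (C₁ + C₂x)e^x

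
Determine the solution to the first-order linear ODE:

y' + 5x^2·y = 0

Using integrating factor method:

General solution: y = Ce^(-5x^3/3)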